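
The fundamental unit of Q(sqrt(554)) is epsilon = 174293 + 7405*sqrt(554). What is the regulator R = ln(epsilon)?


epsilon = 174293 + 7405*sqrt(554)
= 348586.0000
R = ln(348586.0000)
= 12.7616

12.7616


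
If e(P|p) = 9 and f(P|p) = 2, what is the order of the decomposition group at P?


|D_P| = e * f
= 9 * 2
= 18

18


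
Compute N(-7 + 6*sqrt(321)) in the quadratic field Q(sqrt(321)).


N(a + b*sqrt(d)) = a^2 - d*b^2
= (-7)^2 - (321)*(6)^2
= 49 - 11556
= -11507

-11507


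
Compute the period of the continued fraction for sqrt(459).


Run the CF algorithm for sqrt(459).
a_0 = floor(sqrt(459)) = 21; set m_0=0, q_0=1.
Recurrence: m' = q*a - m,  q' = (d - m'^2)/q,  a' = floor((a_0 + m')/q').
  step 1: m=21, q=18, a=2
  step 2: m=15, q=13, a=2
  step 3: m=11, q=26, a=1
  step 4: m=15, q=9, a=4
  step 5: m=21, q=2, a=21
  step 6: m=21, q=9, a=4
  step 7: m=15, q=26, a=1
  step 8: m=11, q=13, a=2
  step 9: m=15, q=18, a=2
  step 10: m=21, q=1, a=42
a_10 = 2*a_0 = 42, so the period closes here.
sqrt(459) = [21; 2, 2, 1, 4, 21, 4, 1, 2, 2, 42]
Period length = 10

10


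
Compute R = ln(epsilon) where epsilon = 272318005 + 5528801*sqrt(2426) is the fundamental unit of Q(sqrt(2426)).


epsilon = 272318005 + 5528801*sqrt(2426)
= 5.4464e+08
R = ln(5.4464e+08)
= 20.1156

20.1156


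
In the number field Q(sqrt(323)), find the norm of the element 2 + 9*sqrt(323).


N(a + b*sqrt(d)) = a^2 - d*b^2
= (2)^2 - (323)*(9)^2
= 4 - 26163
= -26159

-26159


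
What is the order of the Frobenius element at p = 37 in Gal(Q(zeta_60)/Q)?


The Frobenius at p in Gal(Q(zeta_n)/Q) = (Z/nZ)* is the class of p, so its order is ord_60(37), the smallest k >= 1 with 37^k = 1 mod 60.
n = 60 = 2^2 * 3 * 5, phi(60) = 16; the order divides phi(n).
Divisors of 16: 1, 2, 4, 8, 16
Repeated squaring mod 60: 37^1 = 37, 37^2 = 49, 37^4 = 1, 37^8 = 1, 37^16 = 1
Test divisors in increasing order:
  k=1: 37^1 = 37 mod 60
  k=2: 37^2 = 49 mod 60
  k=4: 37^4 = 1 mod 60  <- first divisor giving 1
Order = 4

4


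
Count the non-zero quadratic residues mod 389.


For prime p, the number of non-zero quadratic residues is (p-1)/2.
= (389-1)/2
= 194

194


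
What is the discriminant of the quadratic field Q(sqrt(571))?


For K = Q(sqrt(d)) with d squarefree: disc(K) = d if d = 1 mod 4, and disc(K) = 4d if d = 2 or 3 mod 4.
Here d = 571, and d mod 4 = 3.
d = 3 mod 4, not 1 (O_K = Z[sqrt(d)]), so disc(K) = 4d = 4 * (571) = 2284

2284


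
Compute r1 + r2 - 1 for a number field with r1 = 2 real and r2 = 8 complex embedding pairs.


By Dirichlet's unit theorem:
rank = r1 + r2 - 1
= 2 + 8 - 1
= 9

9


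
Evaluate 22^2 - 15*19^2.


x^2 - d*y^2
= 22^2 - 15*19^2
= 484 - 5415
= -4931

-4931


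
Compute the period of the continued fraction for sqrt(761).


Run the CF algorithm for sqrt(761).
a_0 = floor(sqrt(761)) = 27; set m_0=0, q_0=1.
Recurrence: m' = q*a - m,  q' = (d - m'^2)/q,  a' = floor((a_0 + m')/q').
  step 1: m=27, q=32, a=1
  step 2: m=5, q=23, a=1
  step 3: m=18, q=19, a=2
  step 4: m=20, q=19, a=2
  step 5: m=18, q=23, a=1
  step 6: m=5, q=32, a=1
  step 7: m=27, q=1, a=54
a_7 = 2*a_0 = 54, so the period closes here.
sqrt(761) = [27; 1, 1, 2, 2, 1, 1, 54]
Period length = 7

7


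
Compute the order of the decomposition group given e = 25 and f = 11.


|D_P| = e * f
= 25 * 11
= 275

275


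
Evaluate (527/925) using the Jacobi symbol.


Compute (527/925) via quadratic reciprocity:
  reciprocity: (527/925) -> +(925/527)
  reduce: (398/527)
  pull out 2: (2/527) = +1  (since 527 mod 8 = 7)
  reciprocity: (199/527) -> -(527/199)
  reduce: (129/199)
  reciprocity: (129/199) -> +(199/129)
  reduce: (70/129)
  pull out 2: (2/129) = +1  (since 129 mod 8 = 1)
  reciprocity: (35/129) -> +(129/35)
  reduce: (24/35)
  pull out 2: (2/35) = -1  (since 35 mod 8 = 3)
  pull out 2: (2/35) = -1  (since 35 mod 8 = 3)
  pull out 2: (2/35) = -1  (since 35 mod 8 = 3)
  reciprocity: (3/35) -> -(35/3)
  reduce: (2/3)
  pull out 2: (2/3) = -1  (since 3 mod 8 = 3)
  (1/3) = 1
Product of signs = 1

1


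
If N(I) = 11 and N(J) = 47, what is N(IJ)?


N(IJ) = N(I) * N(J)
= 11 * 47
= 517

517


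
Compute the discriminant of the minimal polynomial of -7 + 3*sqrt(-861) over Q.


The element -7 + 3*sqrt(-861) has minimal polynomial:
x^2 + 14*x + 7798
Discriminant = (14)^2 - 4*(7798)
= 196 - 31192
= -30996

-30996


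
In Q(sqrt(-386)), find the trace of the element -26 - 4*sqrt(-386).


Tr(a + b*sqrt(d)) = (a + b*sqrt(d)) + (a - b*sqrt(d)) = 2a
= 2 * (-26)
= -52

-52


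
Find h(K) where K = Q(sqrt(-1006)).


K = Q(sqrt(-1006)). d mod 4 = 2, so D = disc(K) = 4d = -4024
h(K) equals the number of primitive reduced positive-definite forms (a, b, c) = a*x^2 + b*x*y + c*y^2 with b^2 - 4ac = D,
where reduced means |b| <= a <= c, with b >= 0 whenever |b| = a or a = c, and primitive means gcd(a, b, c) = 1.
Reduced forces 3a^2 <= |D| = 4024, so 1 <= a <= 36; b must have the parity of D, and c = (b^2 - D)/(4a) must be an integer >= a.
Enumerate a = 1..36, b in [-a, a]:
  a=1: (1, 0, 1006)  [1]
  a=2: (2, 0, 503)  [1]
  a=3..4: none
  a=5: (5, -4, 202), (5, 4, 202)  [2]
  a=6: none
  a=7: (7, -6, 145), (7, 6, 145)  [2]
  a=8..9: none
  a=10: (10, -4, 101), (10, 4, 101)  [2]
  a=11..13: none
  a=14: (14, -8, 73), (14, 8, 73)  [2]
  a=15..18: none
  a=19: (19, -2, 53), (19, 2, 53)  [2]
  a=20..22: none
  a=23: (23, -22, 49), (23, 22, 49)  [2]
  a=24: none
  a=25: (25, -24, 46), (25, 24, 46)  [2]
  a=26..28: none
  a=29: (29, -6, 35), (29, 6, 35)  [2]
  a=30..34: none
  a=35: (35, -34, 37), (35, 34, 37)  [2]
  a=36: none
Total reduced forms: 1 + 1 + 2 + 2 + 2 + 2 + 2 + 2 + 2 + 2 + 2 = 20
h = 20

20


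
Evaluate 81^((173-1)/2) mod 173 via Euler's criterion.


p = 173 is prime and the exponent is (p-1)/2 = 86, so by Euler's criterion 81^86 = (81/173) = +1 or -1 mod 173.
Compute by square-and-multiply:
  86 = 64 + 16 + 4 + 2 (binary 1010110)
  Repeated squaring mod 173: 81^1 = 81, 81^2 = 160, 81^4 = 169, 81^8 = 16, 81^16 = 83, 81^32 = 142, 81^64 = 96
  81^86 = 81^64 * 81^16 * 81^4 * 81^2 = 96 * 83 * 169 * 160 mod 173
    96 * 83 = 7968 = 10 mod 173
    10 * 169 = 1690 = 133 mod 173
    133 * 160 = 21280 = 1 mod 173
  81^86 = 1 mod 173
Result 1: 81 is a quadratic residue mod 173.
81^86 mod 173 = 1

1


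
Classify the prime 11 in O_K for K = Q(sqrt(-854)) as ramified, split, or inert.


K = Q(sqrt(-854)). Since d mod 4 = 2, disc(K) = -3416.
Check p | disc: -3416 mod 11 = 5.
p does not divide disc. Compute Legendre symbol (d/p):
4^((11-1)/2) mod 11 = 1
(d/p) = 1, so p splits: (p) = P*P' with e=1, f=1, g=2.
Therefore p is split.

split


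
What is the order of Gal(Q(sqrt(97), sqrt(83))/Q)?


The 2 square roots of distinct primes are multiplicatively independent over Q,
so [K:Q] = 2^2 and Gal(K/Q) is isomorphic to (Z/2Z)^2.
|Gal| = 2^2 = 4

4


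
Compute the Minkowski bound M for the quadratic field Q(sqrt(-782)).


d = -782, d mod 4 = 2, so disc(K) = 4d = -3128; |disc(K)| = 3128
Imaginary quadratic field, so n = 2, s = r2 = 1, r1 = 0
M = (n!/n^n) * (4/pi)^s * sqrt(|disc(K)|) = (2!/2^2) * (4/pi)^1 * sqrt(3128)
= 0.5 * 1.273240 * 55.928526
= 35.6052

35.6052


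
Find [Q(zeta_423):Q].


The degree equals Euler's totient phi(423).
423 = 3^2 * 47
phi(423) = 276

276


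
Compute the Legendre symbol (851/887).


p = 887 is prime, so compute (851/887) with the reciprocity algorithm (Jacobi-symbol steps: pull out 2s via (2/n), flip via reciprocity, reduce):
  reciprocity: (851/887) -> -(887/851)
  reduce: (36/851)
  pull out 2: (2/851) = -1  (since 851 mod 8 = 3)
  pull out 2: (2/851) = -1  (since 851 mod 8 = 3)
  reciprocity: (9/851) -> +(851/9)
  reduce: (5/9)
  reciprocity: (5/9) -> +(9/5)
  reduce: (4/5)
  pull out 2: (2/5) = -1  (since 5 mod 8 = 5)
  pull out 2: (2/5) = -1  (since 5 mod 8 = 5)
  (1/5) = 1
Product of signs = -1
(851/887) = -1

-1


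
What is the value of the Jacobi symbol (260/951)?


Compute (260/951) via quadratic reciprocity:
  pull out 2: (2/951) = +1  (since 951 mod 8 = 7)
  pull out 2: (2/951) = +1  (since 951 mod 8 = 7)
  reciprocity: (65/951) -> +(951/65)
  reduce: (41/65)
  reciprocity: (41/65) -> +(65/41)
  reduce: (24/41)
  pull out 2: (2/41) = +1  (since 41 mod 8 = 1)
  pull out 2: (2/41) = +1  (since 41 mod 8 = 1)
  pull out 2: (2/41) = +1  (since 41 mod 8 = 1)
  reciprocity: (3/41) -> +(41/3)
  reduce: (2/3)
  pull out 2: (2/3) = -1  (since 3 mod 8 = 3)
  (1/3) = 1
Product of signs = -1

-1


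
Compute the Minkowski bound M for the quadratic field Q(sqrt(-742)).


d = -742, d mod 4 = 2, so disc(K) = 4d = -2968; |disc(K)| = 2968
Imaginary quadratic field, so n = 2, s = r2 = 1, r1 = 0
M = (n!/n^n) * (4/pi)^s * sqrt(|disc(K)|) = (2!/2^2) * (4/pi)^1 * sqrt(2968)
= 0.5 * 1.273240 * 54.479354
= 34.6826

34.6826


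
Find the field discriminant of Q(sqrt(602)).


For K = Q(sqrt(d)) with d squarefree: disc(K) = d if d = 1 mod 4, and disc(K) = 4d if d = 2 or 3 mod 4.
Here d = 602, and d mod 4 = 2.
d = 2 mod 4, not 1 (O_K = Z[sqrt(d)]), so disc(K) = 4d = 4 * (602) = 2408

2408


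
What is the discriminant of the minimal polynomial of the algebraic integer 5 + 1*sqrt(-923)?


The element 5 + 1*sqrt(-923) has minimal polynomial:
x^2 - 10*x + 948
Discriminant = (-10)^2 - 4*(948)
= 100 - 3792
= -3692

-3692


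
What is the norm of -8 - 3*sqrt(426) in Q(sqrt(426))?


N(a + b*sqrt(d)) = a^2 - d*b^2
= (-8)^2 - (426)*(-3)^2
= 64 - 3834
= -3770

-3770


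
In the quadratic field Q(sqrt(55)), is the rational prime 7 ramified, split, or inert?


K = Q(sqrt(55)). Since d mod 4 = 3, disc(K) = 220.
Check p | disc: 220 mod 7 = 3.
p does not divide disc. Compute Legendre symbol (d/p):
6^((7-1)/2) mod 7 = -1
(d/p) = -1, so p is inert: (p) stays prime with e=1, f=2, g=1.
Therefore p is inert.

inert


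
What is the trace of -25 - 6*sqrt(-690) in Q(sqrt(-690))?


Tr(a + b*sqrt(d)) = (a + b*sqrt(d)) + (a - b*sqrt(d)) = 2a
= 2 * (-25)
= -50

-50


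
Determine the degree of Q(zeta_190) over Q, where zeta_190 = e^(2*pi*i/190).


The degree equals Euler's totient phi(190).
190 = 2 * 5 * 19
phi(190) = 72

72


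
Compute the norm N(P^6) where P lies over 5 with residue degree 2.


N(P^a) = p^(a*f)
= 5^(6*2)
= 5^12
= 244140625

244140625


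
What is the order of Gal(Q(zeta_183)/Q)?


|Gal(Q(zeta_183)/Q)| = phi(183)
= 120

120


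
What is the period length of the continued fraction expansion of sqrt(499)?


Run the CF algorithm for sqrt(499).
a_0 = floor(sqrt(499)) = 22; set m_0=0, q_0=1.
Recurrence: m' = q*a - m,  q' = (d - m'^2)/q,  a' = floor((a_0 + m')/q').
  step 1: m=22, q=15, a=2
  step 2: m=8, q=29, a=1
  step 3: m=21, q=2, a=21
  step 4: m=21, q=29, a=1
  step 5: m=8, q=15, a=2
  step 6: m=22, q=1, a=44
a_6 = 2*a_0 = 44, so the period closes here.
sqrt(499) = [22; 2, 1, 21, 1, 2, 44]
Period length = 6

6


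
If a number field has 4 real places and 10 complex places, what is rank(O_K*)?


By Dirichlet's unit theorem:
rank = r1 + r2 - 1
= 4 + 10 - 1
= 13

13


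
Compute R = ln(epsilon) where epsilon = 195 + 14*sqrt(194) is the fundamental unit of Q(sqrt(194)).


epsilon = 195 + 14*sqrt(194)
= 389.9974
R = ln(389.9974)
= 5.9661

5.9661


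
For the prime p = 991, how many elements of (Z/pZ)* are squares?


For prime p, the number of non-zero quadratic residues is (p-1)/2.
= (991-1)/2
= 495

495


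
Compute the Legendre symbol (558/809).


p = 809 is prime, so compute (558/809) with the reciprocity algorithm (Jacobi-symbol steps: pull out 2s via (2/n), flip via reciprocity, reduce):
  pull out 2: (2/809) = +1  (since 809 mod 8 = 1)
  reciprocity: (279/809) -> +(809/279)
  reduce: (251/279)
  reciprocity: (251/279) -> -(279/251)
  reduce: (28/251)
  pull out 2: (2/251) = -1  (since 251 mod 8 = 3)
  pull out 2: (2/251) = -1  (since 251 mod 8 = 3)
  reciprocity: (7/251) -> -(251/7)
  reduce: (6/7)
  pull out 2: (2/7) = +1  (since 7 mod 8 = 7)
  reciprocity: (3/7) -> -(7/3)
  reduce: (1/3)
  (1/3) = 1
Product of signs = -1
(558/809) = -1

-1


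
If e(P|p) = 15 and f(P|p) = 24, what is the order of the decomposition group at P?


|D_P| = e * f
= 15 * 24
= 360

360


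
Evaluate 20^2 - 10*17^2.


x^2 - d*y^2
= 20^2 - 10*17^2
= 400 - 2890
= -2490

-2490


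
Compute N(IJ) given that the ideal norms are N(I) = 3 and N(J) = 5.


N(IJ) = N(I) * N(J)
= 3 * 5
= 15

15


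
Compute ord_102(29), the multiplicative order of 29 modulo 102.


We want ord_102(29), the smallest k >= 1 with 29^k = 1 mod 102.
n = 102 = 2 * 3 * 17, phi(102) = 32; the order divides phi(n).
Divisors of 32: 1, 2, 4, 8, 16, 32
Repeated squaring mod 102: 29^1 = 29, 29^2 = 25, 29^4 = 13, 29^8 = 67, 29^16 = 1, 29^32 = 1
Test divisors in increasing order:
  k=1: 29^1 = 29 mod 102
  k=2: 29^2 = 25 mod 102
  k=4: 29^4 = 13 mod 102
  k=8: 29^8 = 67 mod 102
  k=16: 29^16 = 1 mod 102  <- first divisor giving 1
Order = 16

16


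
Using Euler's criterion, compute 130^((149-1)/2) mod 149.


p = 149 is prime and the exponent is (p-1)/2 = 74, so by Euler's criterion 130^74 = (130/149) = +1 or -1 mod 149.
Compute by square-and-multiply:
  74 = 64 + 8 + 2 (binary 1001010)
  Repeated squaring mod 149: 130^1 = 130, 130^2 = 63, 130^4 = 95, 130^8 = 85, 130^16 = 73, 130^32 = 114, 130^64 = 33
  130^74 = 130^64 * 130^8 * 130^2 = 33 * 85 * 63 mod 149
    33 * 85 = 2805 = 123 mod 149
    123 * 63 = 7749 = 1 mod 149
  130^74 = 1 mod 149
Result 1: 130 is a quadratic residue mod 149.
130^74 mod 149 = 1

1


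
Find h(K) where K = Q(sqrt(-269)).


K = Q(sqrt(-269)). d mod 4 = 3, so D = disc(K) = 4d = -1076
h(K) equals the number of primitive reduced positive-definite forms (a, b, c) = a*x^2 + b*x*y + c*y^2 with b^2 - 4ac = D,
where reduced means |b| <= a <= c, with b >= 0 whenever |b| = a or a = c, and primitive means gcd(a, b, c) = 1.
Reduced forces 3a^2 <= |D| = 1076, so 1 <= a <= 18; b must have the parity of D, and c = (b^2 - D)/(4a) must be an integer >= a.
Enumerate a = 1..18, b in [-a, a]:
  a=1: (1, 0, 269)  [1]
  a=2: (2, 2, 135)  [1]
  a=3: (3, -2, 90), (3, 2, 90)  [2]
  a=4: none
  a=5: (5, -2, 54), (5, 2, 54)  [2]
  a=6: (6, -2, 45), (6, 2, 45)  [2]
  a=7: (7, -4, 39), (7, 4, 39)  [2]
  a=8: none
  a=9: (9, -2, 30), (9, 2, 30)  [2]
  a=10: (10, -2, 27), (10, 2, 27)  [2]
  a=11..12: none
  a=13: (13, -4, 21), (13, 4, 21)  [2]
  a=14: (14, -10, 21), (14, 10, 21)  [2]
  a=15: (15, -8, 19), (15, -2, 18), (15, 2, 18), (15, 8, 19)  [4]
  a=16..18: none
Total reduced forms: 1 + 1 + 2 + 2 + 2 + 2 + 2 + 2 + 2 + 2 + 4 = 22
h = 22

22


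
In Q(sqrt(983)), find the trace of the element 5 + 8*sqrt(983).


Tr(a + b*sqrt(d)) = (a + b*sqrt(d)) + (a - b*sqrt(d)) = 2a
= 2 * (5)
= 10

10


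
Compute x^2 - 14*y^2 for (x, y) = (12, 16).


x^2 - d*y^2
= 12^2 - 14*16^2
= 144 - 3584
= -3440

-3440


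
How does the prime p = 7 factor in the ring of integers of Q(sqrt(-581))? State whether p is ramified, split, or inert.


K = Q(sqrt(-581)). Since d mod 4 = 3, disc(K) = -2324.
Check p | disc: -2324 mod 7 = 0.
p divides disc, so p ramifies: (p) = P^2 with e=2, f=1, g=1.
Therefore p is ramified.

ramified


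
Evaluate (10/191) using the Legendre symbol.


p = 191 is prime, so compute (10/191) with the reciprocity algorithm (Jacobi-symbol steps: pull out 2s via (2/n), flip via reciprocity, reduce):
  pull out 2: (2/191) = +1  (since 191 mod 8 = 7)
  reciprocity: (5/191) -> +(191/5)
  reduce: (1/5)
  (1/5) = 1
Product of signs = 1
(10/191) = 1

1


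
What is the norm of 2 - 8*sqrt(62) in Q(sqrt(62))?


N(a + b*sqrt(d)) = a^2 - d*b^2
= (2)^2 - (62)*(-8)^2
= 4 - 3968
= -3964

-3964


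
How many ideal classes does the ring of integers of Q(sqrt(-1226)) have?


K = Q(sqrt(-1226)). d mod 4 = 2, so D = disc(K) = 4d = -4904
h(K) equals the number of primitive reduced positive-definite forms (a, b, c) = a*x^2 + b*x*y + c*y^2 with b^2 - 4ac = D,
where reduced means |b| <= a <= c, with b >= 0 whenever |b| = a or a = c, and primitive means gcd(a, b, c) = 1.
Reduced forces 3a^2 <= |D| = 4904, so 1 <= a <= 40; b must have the parity of D, and c = (b^2 - D)/(4a) must be an integer >= a.
Enumerate a = 1..40, b in [-a, a]:
  a=1: (1, 0, 1226)  [1]
  a=2: (2, 0, 613)  [1]
  a=3: (3, -2, 409), (3, 2, 409)  [2]
  a=4: none
  a=5: (5, -4, 246), (5, 4, 246)  [2]
  a=6: (6, -4, 205), (6, 4, 205)  [2]
  a=7..8: none
  a=9: (9, -8, 138), (9, 8, 138)  [2]
  a=10: (10, -4, 123), (10, 4, 123)  [2]
  a=11..12: none
  a=13: (13, -6, 95), (13, 6, 95)  [2]
  a=14: none
  a=15: (15, -14, 85), (15, -4, 82), (15, 4, 82), (15, 14, 85)  [4]
  a=16: none
  a=17: (17, -14, 75), (17, 14, 75)  [2]
  a=18: (18, -8, 69), (18, 8, 69)  [2]
  a=19: (19, -6, 65), (19, 6, 65)  [2]
  a=20..22: none
  a=23: (23, -8, 54), (23, 8, 54)  [2]
  a=24: none
  a=25: (25, -14, 51), (25, 14, 51)  [2]
  a=26: (26, -20, 51), (26, 20, 51)  [2]
  a=27: (27, -8, 46), (27, 8, 46)  [2]
  a=28..29: none
  a=30: (30, -16, 43), (30, -4, 41), (30, 4, 41), (30, 16, 43)  [4]
  a=31: (31, -26, 45), (31, 26, 45)  [2]
  a=32..33: none
  a=34: (34, -20, 39), (34, 20, 39)  [2]
  a=35..37: none
  a=38: (38, -32, 39), (38, 32, 39)  [2]
  a=39..40: none
Total reduced forms: 1 + 1 + 2 + 2 + 2 + 2 + 2 + 2 + 4 + 2 + 2 + 2 + 2 + 2 + 2 + 2 + 4 + 2 + 2 + 2 = 42
h = 42

42


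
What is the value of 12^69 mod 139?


p = 139 is prime and the exponent is (p-1)/2 = 69, so by Euler's criterion 12^69 = (12/139) = +1 or -1 mod 139.
Compute by square-and-multiply:
  69 = 64 + 4 + 1 (binary 1000101)
  Repeated squaring mod 139: 12^1 = 12, 12^2 = 5, 12^4 = 25, 12^8 = 69, 12^16 = 35, 12^32 = 113, 12^64 = 120
  12^69 = 12^64 * 12^4 * 12^1 = 120 * 25 * 12 mod 139
    120 * 25 = 3000 = 81 mod 139
    81 * 12 = 972 = 138 mod 139
  12^69 = 138 mod 139
Result 138 = p - 1 = -1 mod 139: 12 is a quadratic non-residue mod 139. As a residue in [0, p-1] the value is 138.
12^69 mod 139 = 138

138


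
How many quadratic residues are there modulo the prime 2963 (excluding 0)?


For prime p, the number of non-zero quadratic residues is (p-1)/2.
= (2963-1)/2
= 1481

1481


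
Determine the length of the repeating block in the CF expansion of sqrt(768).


Run the CF algorithm for sqrt(768).
a_0 = floor(sqrt(768)) = 27; set m_0=0, q_0=1.
Recurrence: m' = q*a - m,  q' = (d - m'^2)/q,  a' = floor((a_0 + m')/q').
  step 1: m=27, q=39, a=1
  step 2: m=12, q=16, a=2
  step 3: m=20, q=23, a=2
  step 4: m=26, q=4, a=13
  step 5: m=26, q=23, a=2
  step 6: m=20, q=16, a=2
  step 7: m=12, q=39, a=1
  step 8: m=27, q=1, a=54
a_8 = 2*a_0 = 54, so the period closes here.
sqrt(768) = [27; 1, 2, 2, 13, 2, 2, 1, 54]
Period length = 8

8


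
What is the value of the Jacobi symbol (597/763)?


Compute (597/763) via quadratic reciprocity:
  reciprocity: (597/763) -> +(763/597)
  reduce: (166/597)
  pull out 2: (2/597) = -1  (since 597 mod 8 = 5)
  reciprocity: (83/597) -> +(597/83)
  reduce: (16/83)
  pull out 2: (2/83) = -1  (since 83 mod 8 = 3)
  pull out 2: (2/83) = -1  (since 83 mod 8 = 3)
  pull out 2: (2/83) = -1  (since 83 mod 8 = 3)
  pull out 2: (2/83) = -1  (since 83 mod 8 = 3)
  (1/83) = 1
Product of signs = -1

-1


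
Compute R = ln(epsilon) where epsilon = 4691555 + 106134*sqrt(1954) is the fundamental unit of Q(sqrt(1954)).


epsilon = 4691555 + 106134*sqrt(1954)
= 9.3831e+06
R = ln(9.3831e+06)
= 16.0544

16.0544


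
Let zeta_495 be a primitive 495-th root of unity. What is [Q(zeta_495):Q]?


The degree equals Euler's totient phi(495).
495 = 3^2 * 5 * 11
phi(495) = 240

240


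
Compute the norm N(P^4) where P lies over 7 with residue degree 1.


N(P^a) = p^(a*f)
= 7^(4*1)
= 7^4
= 2401

2401


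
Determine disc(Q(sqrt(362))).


For K = Q(sqrt(d)) with d squarefree: disc(K) = d if d = 1 mod 4, and disc(K) = 4d if d = 2 or 3 mod 4.
Here d = 362, and d mod 4 = 2.
d = 2 mod 4, not 1 (O_K = Z[sqrt(d)]), so disc(K) = 4d = 4 * (362) = 1448

1448


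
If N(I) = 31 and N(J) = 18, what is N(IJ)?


N(IJ) = N(I) * N(J)
= 31 * 18
= 558

558


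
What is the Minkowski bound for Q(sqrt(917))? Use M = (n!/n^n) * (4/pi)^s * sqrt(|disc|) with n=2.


d = 917, d mod 4 = 1, so disc(K) = d = 917; |disc(K)| = 917
Real quadratic field, so n = 2, s = r2 = 0, r1 = 2
M = (n!/n^n) * (4/pi)^s * sqrt(|disc(K)|) = (2!/2^2) * (4/pi)^0 * sqrt(917)
= 0.5 * 1.000000 * 30.282008
= 15.1410

15.1410


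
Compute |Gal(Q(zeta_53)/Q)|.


|Gal(Q(zeta_53)/Q)| = phi(53)
= 52

52


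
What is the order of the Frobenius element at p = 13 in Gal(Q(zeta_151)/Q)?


The Frobenius at p in Gal(Q(zeta_n)/Q) = (Z/nZ)* is the class of p, so its order is ord_151(13), the smallest k >= 1 with 13^k = 1 mod 151.
n = 151 = 151, phi(151) = 150; the order divides phi(n).
Divisors of 150: 1, 2, 3, 5, 6, 10, 15, 25, 30, 50, 75, 150
Repeated squaring mod 151: 13^1 = 13, 13^2 = 18, 13^4 = 22, 13^8 = 31, 13^16 = 55, 13^32 = 5, 13^64 = 25, 13^128 = 21
Test divisors in increasing order:
  k=1: 13^1 = 13 mod 151
  k=2: 13^2 = 18 mod 151
  k=3: 13^3 = 18 * 13 = 83 mod 151
  k=5: 13^5 = 22 * 13 = 135 mod 151
  k=6: 13^6 = 22 * 18 = 94 mod 151
  k=10: 13^10 = 31 * 18 = 105 mod 151
  k=15: 13^15 = 31 * 22 * 18 * 13 = 132 mod 151
  k=25: 13^25 = 55 * 31 * 13 = 119 mod 151
  k=30: 13^30 = 55 * 31 * 22 * 18 = 59 mod 151
  k=50: 13^50 = 5 * 55 * 18 = 118 mod 151
  k=75: 13^75 = 25 * 31 * 18 * 13 = 150 mod 151
  k=150: 13^150 = 21 * 55 * 22 * 18 = 1 mod 151  <- first divisor giving 1
Order = 150

150


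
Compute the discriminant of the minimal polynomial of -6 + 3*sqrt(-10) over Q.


The element -6 + 3*sqrt(-10) has minimal polynomial:
x^2 + 12*x + 126
Discriminant = (12)^2 - 4*(126)
= 144 - 504
= -360

-360


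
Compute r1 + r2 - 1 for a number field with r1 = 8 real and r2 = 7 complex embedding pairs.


By Dirichlet's unit theorem:
rank = r1 + r2 - 1
= 8 + 7 - 1
= 14

14


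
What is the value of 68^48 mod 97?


p = 97 is prime and the exponent is (p-1)/2 = 48, so by Euler's criterion 68^48 = (68/97) = +1 or -1 mod 97.
Compute by square-and-multiply:
  48 = 32 + 16 (binary 110000)
  Repeated squaring mod 97: 68^1 = 68, 68^2 = 65, 68^4 = 54, 68^8 = 6, 68^16 = 36, 68^32 = 35
  68^48 = 68^32 * 68^16 = 35 * 36 mod 97
    35 * 36 = 1260 = 96 mod 97
  68^48 = 96 mod 97
Result 96 = p - 1 = -1 mod 97: 68 is a quadratic non-residue mod 97. As a residue in [0, p-1] the value is 96.
68^48 mod 97 = 96

96


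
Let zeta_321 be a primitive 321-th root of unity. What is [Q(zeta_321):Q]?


The degree equals Euler's totient phi(321).
321 = 3 * 107
phi(321) = 212

212


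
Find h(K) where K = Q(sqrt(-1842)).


K = Q(sqrt(-1842)). d mod 4 = 2, so D = disc(K) = 4d = -7368
h(K) equals the number of primitive reduced positive-definite forms (a, b, c) = a*x^2 + b*x*y + c*y^2 with b^2 - 4ac = D,
where reduced means |b| <= a <= c, with b >= 0 whenever |b| = a or a = c, and primitive means gcd(a, b, c) = 1.
Reduced forces 3a^2 <= |D| = 7368, so 1 <= a <= 49; b must have the parity of D, and c = (b^2 - D)/(4a) must be an integer >= a.
Enumerate a = 1..49, b in [-a, a]:
  a=1: (1, 0, 1842)  [1]
  a=2: (2, 0, 921)  [1]
  a=3: (3, 0, 614)  [1]
  a=4..5: none
  a=6: (6, 0, 307)  [1]
  a=7..12: none
  a=13: (13, -4, 142), (13, 4, 142)  [2]
  a=14..18: none
  a=19: (19, -2, 97), (19, 2, 97)  [2]
  a=20..25: none
  a=26: (26, -4, 71), (26, 4, 71)  [2]
  a=27..30: none
  a=31: (31, -14, 61), (31, 14, 61)  [2]
  a=32..37: none
  a=38: (38, -36, 57), (38, 36, 57)  [2]
  a=39: (39, -30, 53), (39, 30, 53)  [2]
  a=40..49: none
Total reduced forms: 1 + 1 + 1 + 1 + 2 + 2 + 2 + 2 + 2 + 2 = 16
h = 16

16


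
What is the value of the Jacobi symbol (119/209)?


Compute (119/209) via quadratic reciprocity:
  reciprocity: (119/209) -> +(209/119)
  reduce: (90/119)
  pull out 2: (2/119) = +1  (since 119 mod 8 = 7)
  reciprocity: (45/119) -> +(119/45)
  reduce: (29/45)
  reciprocity: (29/45) -> +(45/29)
  reduce: (16/29)
  pull out 2: (2/29) = -1  (since 29 mod 8 = 5)
  pull out 2: (2/29) = -1  (since 29 mod 8 = 5)
  pull out 2: (2/29) = -1  (since 29 mod 8 = 5)
  pull out 2: (2/29) = -1  (since 29 mod 8 = 5)
  (1/29) = 1
Product of signs = 1

1


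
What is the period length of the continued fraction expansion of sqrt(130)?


Run the CF algorithm for sqrt(130).
a_0 = floor(sqrt(130)) = 11; set m_0=0, q_0=1.
Recurrence: m' = q*a - m,  q' = (d - m'^2)/q,  a' = floor((a_0 + m')/q').
  step 1: m=11, q=9, a=2
  step 2: m=7, q=9, a=2
  step 3: m=11, q=1, a=22
a_3 = 2*a_0 = 22, so the period closes here.
sqrt(130) = [11; 2, 2, 22]
Period length = 3

3


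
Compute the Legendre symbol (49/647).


p = 647 is prime, so compute (49/647) with the reciprocity algorithm (Jacobi-symbol steps: pull out 2s via (2/n), flip via reciprocity, reduce):
  reciprocity: (49/647) -> +(647/49)
  reduce: (10/49)
  pull out 2: (2/49) = +1  (since 49 mod 8 = 1)
  reciprocity: (5/49) -> +(49/5)
  reduce: (4/5)
  pull out 2: (2/5) = -1  (since 5 mod 8 = 5)
  pull out 2: (2/5) = -1  (since 5 mod 8 = 5)
  (1/5) = 1
Product of signs = 1
(49/647) = 1

1


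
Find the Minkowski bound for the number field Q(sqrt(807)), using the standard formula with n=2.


d = 807, d mod 4 = 3, so disc(K) = 4d = 3228; |disc(K)| = 3228
Real quadratic field, so n = 2, s = r2 = 0, r1 = 2
M = (n!/n^n) * (4/pi)^s * sqrt(|disc(K)|) = (2!/2^2) * (4/pi)^0 * sqrt(3228)
= 0.5 * 1.000000 * 56.815491
= 28.4077

28.4077


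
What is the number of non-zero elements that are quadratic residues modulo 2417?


For prime p, the number of non-zero quadratic residues is (p-1)/2.
= (2417-1)/2
= 1208

1208


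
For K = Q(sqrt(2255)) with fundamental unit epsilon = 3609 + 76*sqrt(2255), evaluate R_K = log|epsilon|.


epsilon = 3609 + 76*sqrt(2255)
= 7217.9999
R = ln(7217.9999)
= 8.8843

8.8843


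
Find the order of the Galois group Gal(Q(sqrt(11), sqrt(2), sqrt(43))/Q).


The 3 square roots of distinct primes are multiplicatively independent over Q,
so [K:Q] = 2^3 and Gal(K/Q) is isomorphic to (Z/2Z)^3.
|Gal| = 2^3 = 8

8


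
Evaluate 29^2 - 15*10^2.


x^2 - d*y^2
= 29^2 - 15*10^2
= 841 - 1500
= -659

-659


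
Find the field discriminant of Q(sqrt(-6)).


For K = Q(sqrt(d)) with d squarefree: disc(K) = d if d = 1 mod 4, and disc(K) = 4d if d = 2 or 3 mod 4.
Here d = -6, and d mod 4 = 2.
d = 2 mod 4, not 1 (O_K = Z[sqrt(d)]), so disc(K) = 4d = 4 * (-6) = -24

-24


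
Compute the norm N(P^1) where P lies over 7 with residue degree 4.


N(P^a) = p^(a*f)
= 7^(1*4)
= 7^4
= 2401

2401


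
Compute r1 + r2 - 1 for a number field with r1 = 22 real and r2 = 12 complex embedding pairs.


By Dirichlet's unit theorem:
rank = r1 + r2 - 1
= 22 + 12 - 1
= 33

33


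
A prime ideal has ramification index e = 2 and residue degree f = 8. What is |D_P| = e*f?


|D_P| = e * f
= 2 * 8
= 16

16


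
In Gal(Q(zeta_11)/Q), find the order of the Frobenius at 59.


The Frobenius at p in Gal(Q(zeta_n)/Q) = (Z/nZ)* is the class of p, so its order is ord_11(59), the smallest k >= 1 with 59^k = 1 mod 11.
n = 11 = 11, phi(11) = 10; the order divides phi(n).
Divisors of 10: 1, 2, 5, 10
Repeated squaring mod 11: 59^1 = 4, 59^2 = 5, 59^4 = 3, 59^8 = 9
Test divisors in increasing order:
  k=1: 59^1 = 4 mod 11
  k=2: 59^2 = 5 mod 11
  k=5: 59^5 = 3 * 4 = 1 mod 11  <- first divisor giving 1
Order = 5

5


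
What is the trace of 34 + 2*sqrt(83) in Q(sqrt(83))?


Tr(a + b*sqrt(d)) = (a + b*sqrt(d)) + (a - b*sqrt(d)) = 2a
= 2 * (34)
= 68

68


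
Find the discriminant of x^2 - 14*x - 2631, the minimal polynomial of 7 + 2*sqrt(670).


The element 7 + 2*sqrt(670) has minimal polynomial:
x^2 - 14*x - 2631
Discriminant = (-14)^2 - 4*(-2631)
= 196 + 10524
= 10720

10720


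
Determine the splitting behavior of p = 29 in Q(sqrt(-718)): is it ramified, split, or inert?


K = Q(sqrt(-718)). Since d mod 4 = 2, disc(K) = -2872.
Check p | disc: -2872 mod 29 = 28.
p does not divide disc. Compute Legendre symbol (d/p):
7^((29-1)/2) mod 29 = 1
(d/p) = 1, so p splits: (p) = P*P' with e=1, f=1, g=2.
Therefore p is split.

split


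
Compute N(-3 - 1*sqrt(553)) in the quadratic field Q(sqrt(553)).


N(a + b*sqrt(d)) = a^2 - d*b^2
= (-3)^2 - (553)*(-1)^2
= 9 - 553
= -544

-544


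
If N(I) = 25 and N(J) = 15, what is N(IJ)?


N(IJ) = N(I) * N(J)
= 25 * 15
= 375

375


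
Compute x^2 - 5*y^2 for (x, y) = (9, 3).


x^2 - d*y^2
= 9^2 - 5*3^2
= 81 - 45
= 36

36


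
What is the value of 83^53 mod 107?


p = 107 is prime and the exponent is (p-1)/2 = 53, so by Euler's criterion 83^53 = (83/107) = +1 or -1 mod 107.
Compute by square-and-multiply:
  53 = 32 + 16 + 4 + 1 (binary 110101)
  Repeated squaring mod 107: 83^1 = 83, 83^2 = 41, 83^4 = 76, 83^8 = 105, 83^16 = 4, 83^32 = 16
  83^53 = 83^32 * 83^16 * 83^4 * 83^1 = 16 * 4 * 76 * 83 mod 107
    16 * 4 = 64 = 64 mod 107
    64 * 76 = 4864 = 49 mod 107
    49 * 83 = 4067 = 1 mod 107
  83^53 = 1 mod 107
Result 1: 83 is a quadratic residue mod 107.
83^53 mod 107 = 1

1


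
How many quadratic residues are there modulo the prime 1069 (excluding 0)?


For prime p, the number of non-zero quadratic residues is (p-1)/2.
= (1069-1)/2
= 534

534


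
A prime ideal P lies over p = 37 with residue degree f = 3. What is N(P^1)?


N(P^a) = p^(a*f)
= 37^(1*3)
= 37^3
= 50653

50653


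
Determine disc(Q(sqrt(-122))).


For K = Q(sqrt(d)) with d squarefree: disc(K) = d if d = 1 mod 4, and disc(K) = 4d if d = 2 or 3 mod 4.
Here d = -122, and d mod 4 = 2.
d = 2 mod 4, not 1 (O_K = Z[sqrt(d)]), so disc(K) = 4d = 4 * (-122) = -488

-488


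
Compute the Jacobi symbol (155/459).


Compute (155/459) via quadratic reciprocity:
  reciprocity: (155/459) -> -(459/155)
  reduce: (149/155)
  reciprocity: (149/155) -> +(155/149)
  reduce: (6/149)
  pull out 2: (2/149) = -1  (since 149 mod 8 = 5)
  reciprocity: (3/149) -> +(149/3)
  reduce: (2/3)
  pull out 2: (2/3) = -1  (since 3 mod 8 = 3)
  (1/3) = 1
Product of signs = -1

-1


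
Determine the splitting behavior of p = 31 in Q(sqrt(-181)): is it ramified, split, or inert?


K = Q(sqrt(-181)). Since d mod 4 = 3, disc(K) = -724.
Check p | disc: -724 mod 31 = 20.
p does not divide disc. Compute Legendre symbol (d/p):
5^((31-1)/2) mod 31 = 1
(d/p) = 1, so p splits: (p) = P*P' with e=1, f=1, g=2.
Therefore p is split.

split


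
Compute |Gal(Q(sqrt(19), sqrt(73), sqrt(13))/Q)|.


The 3 square roots of distinct primes are multiplicatively independent over Q,
so [K:Q] = 2^3 and Gal(K/Q) is isomorphic to (Z/2Z)^3.
|Gal| = 2^3 = 8

8


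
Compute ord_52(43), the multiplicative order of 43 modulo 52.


We want ord_52(43), the smallest k >= 1 with 43^k = 1 mod 52.
n = 52 = 2^2 * 13, phi(52) = 24; the order divides phi(n).
Divisors of 24: 1, 2, 3, 4, 6, 8, 12, 24
Repeated squaring mod 52: 43^1 = 43, 43^2 = 29, 43^4 = 9, 43^8 = 29, 43^16 = 9
Test divisors in increasing order:
  k=1: 43^1 = 43 mod 52
  k=2: 43^2 = 29 mod 52
  k=3: 43^3 = 29 * 43 = 51 mod 52
  k=4: 43^4 = 9 mod 52
  k=6: 43^6 = 9 * 29 = 1 mod 52  <- first divisor giving 1
Order = 6

6


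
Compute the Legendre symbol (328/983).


p = 983 is prime, so compute (328/983) with the reciprocity algorithm (Jacobi-symbol steps: pull out 2s via (2/n), flip via reciprocity, reduce):
  pull out 2: (2/983) = +1  (since 983 mod 8 = 7)
  pull out 2: (2/983) = +1  (since 983 mod 8 = 7)
  pull out 2: (2/983) = +1  (since 983 mod 8 = 7)
  reciprocity: (41/983) -> +(983/41)
  reduce: (40/41)
  pull out 2: (2/41) = +1  (since 41 mod 8 = 1)
  pull out 2: (2/41) = +1  (since 41 mod 8 = 1)
  pull out 2: (2/41) = +1  (since 41 mod 8 = 1)
  reciprocity: (5/41) -> +(41/5)
  reduce: (1/5)
  (1/5) = 1
Product of signs = 1
(328/983) = 1

1


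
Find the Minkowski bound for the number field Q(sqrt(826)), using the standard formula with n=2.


d = 826, d mod 4 = 2, so disc(K) = 4d = 3304; |disc(K)| = 3304
Real quadratic field, so n = 2, s = r2 = 0, r1 = 2
M = (n!/n^n) * (4/pi)^s * sqrt(|disc(K)|) = (2!/2^2) * (4/pi)^0 * sqrt(3304)
= 0.5 * 1.000000 * 57.480431
= 28.7402

28.7402


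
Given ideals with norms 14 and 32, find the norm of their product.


N(IJ) = N(I) * N(J)
= 14 * 32
= 448

448


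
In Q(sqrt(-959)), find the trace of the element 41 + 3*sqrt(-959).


Tr(a + b*sqrt(d)) = (a + b*sqrt(d)) + (a - b*sqrt(d)) = 2a
= 2 * (41)
= 82

82


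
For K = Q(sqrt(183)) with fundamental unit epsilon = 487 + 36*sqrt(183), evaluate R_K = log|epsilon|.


epsilon = 487 + 36*sqrt(183)
= 973.9990
R = ln(973.9990)
= 6.8814

6.8814


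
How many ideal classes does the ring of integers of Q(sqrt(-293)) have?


K = Q(sqrt(-293)). d mod 4 = 3, so D = disc(K) = 4d = -1172
h(K) equals the number of primitive reduced positive-definite forms (a, b, c) = a*x^2 + b*x*y + c*y^2 with b^2 - 4ac = D,
where reduced means |b| <= a <= c, with b >= 0 whenever |b| = a or a = c, and primitive means gcd(a, b, c) = 1.
Reduced forces 3a^2 <= |D| = 1172, so 1 <= a <= 19; b must have the parity of D, and c = (b^2 - D)/(4a) must be an integer >= a.
Enumerate a = 1..19, b in [-a, a]:
  a=1: (1, 0, 293)  [1]
  a=2: (2, 2, 147)  [1]
  a=3: (3, -2, 98), (3, 2, 98)  [2]
  a=4..5: none
  a=6: (6, -2, 49), (6, 2, 49)  [2]
  a=7: (7, -2, 42), (7, 2, 42)  [2]
  a=8: none
  a=9: (9, -4, 33), (9, 4, 33)  [2]
  a=10: none
  a=11: (11, -4, 27), (11, 4, 27)  [2]
  a=12..13: none
  a=14: (14, -2, 21), (14, 2, 21)  [2]
  a=15..16: none
  a=17: (17, -16, 21), (17, 16, 21)  [2]
  a=18: (18, -14, 19), (18, 14, 19)  [2]
  a=19: none
Total reduced forms: 1 + 1 + 2 + 2 + 2 + 2 + 2 + 2 + 2 + 2 = 18
h = 18

18


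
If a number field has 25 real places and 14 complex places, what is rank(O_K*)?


By Dirichlet's unit theorem:
rank = r1 + r2 - 1
= 25 + 14 - 1
= 38

38


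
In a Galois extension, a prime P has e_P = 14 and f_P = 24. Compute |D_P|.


|D_P| = e * f
= 14 * 24
= 336

336


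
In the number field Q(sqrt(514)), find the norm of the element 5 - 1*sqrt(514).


N(a + b*sqrt(d)) = a^2 - d*b^2
= (5)^2 - (514)*(-1)^2
= 25 - 514
= -489

-489


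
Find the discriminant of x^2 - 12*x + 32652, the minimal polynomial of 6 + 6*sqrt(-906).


The element 6 + 6*sqrt(-906) has minimal polynomial:
x^2 - 12*x + 32652
Discriminant = (-12)^2 - 4*(32652)
= 144 - 130608
= -130464

-130464


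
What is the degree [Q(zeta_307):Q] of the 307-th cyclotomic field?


The degree equals Euler's totient phi(307).
307 = 307
phi(307) = 306

306


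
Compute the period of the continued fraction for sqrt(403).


Run the CF algorithm for sqrt(403).
a_0 = floor(sqrt(403)) = 20; set m_0=0, q_0=1.
Recurrence: m' = q*a - m,  q' = (d - m'^2)/q,  a' = floor((a_0 + m')/q').
  step 1: m=20, q=3, a=13
  step 2: m=19, q=14, a=2
  step 3: m=9, q=23, a=1
  step 4: m=14, q=9, a=3
  step 5: m=13, q=26, a=1
  step 6: m=13, q=9, a=3
  step 7: m=14, q=23, a=1
  step 8: m=9, q=14, a=2
  step 9: m=19, q=3, a=13
  step 10: m=20, q=1, a=40
a_10 = 2*a_0 = 40, so the period closes here.
sqrt(403) = [20; 13, 2, 1, 3, 1, 3, 1, 2, 13, 40]
Period length = 10

10


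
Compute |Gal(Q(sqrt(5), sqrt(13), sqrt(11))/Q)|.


The 3 square roots of distinct primes are multiplicatively independent over Q,
so [K:Q] = 2^3 and Gal(K/Q) is isomorphic to (Z/2Z)^3.
|Gal| = 2^3 = 8

8


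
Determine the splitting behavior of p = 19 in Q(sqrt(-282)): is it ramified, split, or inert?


K = Q(sqrt(-282)). Since d mod 4 = 2, disc(K) = -1128.
Check p | disc: -1128 mod 19 = 12.
p does not divide disc. Compute Legendre symbol (d/p):
3^((19-1)/2) mod 19 = -1
(d/p) = -1, so p is inert: (p) stays prime with e=1, f=2, g=1.
Therefore p is inert.

inert


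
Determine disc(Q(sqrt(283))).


For K = Q(sqrt(d)) with d squarefree: disc(K) = d if d = 1 mod 4, and disc(K) = 4d if d = 2 or 3 mod 4.
Here d = 283, and d mod 4 = 3.
d = 3 mod 4, not 1 (O_K = Z[sqrt(d)]), so disc(K) = 4d = 4 * (283) = 1132

1132


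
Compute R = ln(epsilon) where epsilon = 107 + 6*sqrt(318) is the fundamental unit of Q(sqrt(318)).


epsilon = 107 + 6*sqrt(318)
= 213.9953
R = ln(213.9953)
= 5.3660

5.3660


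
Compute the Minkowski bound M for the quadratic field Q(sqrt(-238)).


d = -238, d mod 4 = 2, so disc(K) = 4d = -952; |disc(K)| = 952
Imaginary quadratic field, so n = 2, s = r2 = 1, r1 = 0
M = (n!/n^n) * (4/pi)^s * sqrt(|disc(K)|) = (2!/2^2) * (4/pi)^1 * sqrt(952)
= 0.5 * 1.273240 * 30.854497
= 19.6426

19.6426


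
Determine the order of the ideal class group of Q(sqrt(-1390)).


K = Q(sqrt(-1390)). d mod 4 = 2, so D = disc(K) = 4d = -5560
h(K) equals the number of primitive reduced positive-definite forms (a, b, c) = a*x^2 + b*x*y + c*y^2 with b^2 - 4ac = D,
where reduced means |b| <= a <= c, with b >= 0 whenever |b| = a or a = c, and primitive means gcd(a, b, c) = 1.
Reduced forces 3a^2 <= |D| = 5560, so 1 <= a <= 43; b must have the parity of D, and c = (b^2 - D)/(4a) must be an integer >= a.
Enumerate a = 1..43, b in [-a, a]:
  a=1: (1, 0, 1390)  [1]
  a=2: (2, 0, 695)  [1]
  a=3..4: none
  a=5: (5, 0, 278)  [1]
  a=6..9: none
  a=10: (10, 0, 139)  [1]
  a=11..12: none
  a=13: (13, -2, 107), (13, 2, 107)  [2]
  a=14..16: none
  a=17: (17, -4, 82), (17, 4, 82)  [2]
  a=18: none
  a=19: (19, -8, 74), (19, 8, 74)  [2]
  a=20..22: none
  a=23: (23, -12, 62), (23, 12, 62)  [2]
  a=24..25: none
  a=26: (26, -24, 59), (26, 24, 59)  [2]
  a=27..30: none
  a=31: (31, -12, 46), (31, 12, 46)  [2]
  a=32..33: none
  a=34: (34, -4, 41), (34, 4, 41)  [2]
  a=35..36: none
  a=37: (37, -8, 38), (37, 8, 38)  [2]
  a=38..43: none
Total reduced forms: 1 + 1 + 1 + 1 + 2 + 2 + 2 + 2 + 2 + 2 + 2 + 2 = 20
h = 20

20


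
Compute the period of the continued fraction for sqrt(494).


Run the CF algorithm for sqrt(494).
a_0 = floor(sqrt(494)) = 22; set m_0=0, q_0=1.
Recurrence: m' = q*a - m,  q' = (d - m'^2)/q,  a' = floor((a_0 + m')/q').
  step 1: m=22, q=10, a=4
  step 2: m=18, q=17, a=2
  step 3: m=16, q=14, a=2
  step 4: m=12, q=25, a=1
  step 5: m=13, q=13, a=2
  step 6: m=13, q=25, a=1
  step 7: m=12, q=14, a=2
  step 8: m=16, q=17, a=2
  step 9: m=18, q=10, a=4
  step 10: m=22, q=1, a=44
a_10 = 2*a_0 = 44, so the period closes here.
sqrt(494) = [22; 4, 2, 2, 1, 2, 1, 2, 2, 4, 44]
Period length = 10

10


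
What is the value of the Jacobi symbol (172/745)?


Compute (172/745) via quadratic reciprocity:
  pull out 2: (2/745) = +1  (since 745 mod 8 = 1)
  pull out 2: (2/745) = +1  (since 745 mod 8 = 1)
  reciprocity: (43/745) -> +(745/43)
  reduce: (14/43)
  pull out 2: (2/43) = -1  (since 43 mod 8 = 3)
  reciprocity: (7/43) -> -(43/7)
  reduce: (1/7)
  (1/7) = 1
Product of signs = 1

1


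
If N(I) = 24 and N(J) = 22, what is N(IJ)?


N(IJ) = N(I) * N(J)
= 24 * 22
= 528

528


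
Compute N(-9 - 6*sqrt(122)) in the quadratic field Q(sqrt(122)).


N(a + b*sqrt(d)) = a^2 - d*b^2
= (-9)^2 - (122)*(-6)^2
= 81 - 4392
= -4311

-4311


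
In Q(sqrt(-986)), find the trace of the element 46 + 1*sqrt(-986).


Tr(a + b*sqrt(d)) = (a + b*sqrt(d)) + (a - b*sqrt(d)) = 2a
= 2 * (46)
= 92

92


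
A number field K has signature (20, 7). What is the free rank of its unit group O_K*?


By Dirichlet's unit theorem:
rank = r1 + r2 - 1
= 20 + 7 - 1
= 26

26


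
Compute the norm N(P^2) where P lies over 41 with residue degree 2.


N(P^a) = p^(a*f)
= 41^(2*2)
= 41^4
= 2825761

2825761


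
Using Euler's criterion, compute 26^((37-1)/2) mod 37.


p = 37 is prime and the exponent is (p-1)/2 = 18, so by Euler's criterion 26^18 = (26/37) = +1 or -1 mod 37.
Compute by square-and-multiply:
  18 = 16 + 2 (binary 10010)
  Repeated squaring mod 37: 26^1 = 26, 26^2 = 10, 26^4 = 26, 26^8 = 10, 26^16 = 26
  26^18 = 26^16 * 26^2 = 26 * 10 mod 37
    26 * 10 = 260 = 1 mod 37
  26^18 = 1 mod 37
Result 1: 26 is a quadratic residue mod 37.
26^18 mod 37 = 1

1


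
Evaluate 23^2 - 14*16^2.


x^2 - d*y^2
= 23^2 - 14*16^2
= 529 - 3584
= -3055

-3055


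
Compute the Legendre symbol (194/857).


p = 857 is prime, so compute (194/857) with the reciprocity algorithm (Jacobi-symbol steps: pull out 2s via (2/n), flip via reciprocity, reduce):
  pull out 2: (2/857) = +1  (since 857 mod 8 = 1)
  reciprocity: (97/857) -> +(857/97)
  reduce: (81/97)
  reciprocity: (81/97) -> +(97/81)
  reduce: (16/81)
  pull out 2: (2/81) = +1  (since 81 mod 8 = 1)
  pull out 2: (2/81) = +1  (since 81 mod 8 = 1)
  pull out 2: (2/81) = +1  (since 81 mod 8 = 1)
  pull out 2: (2/81) = +1  (since 81 mod 8 = 1)
  (1/81) = 1
Product of signs = 1
(194/857) = 1

1
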